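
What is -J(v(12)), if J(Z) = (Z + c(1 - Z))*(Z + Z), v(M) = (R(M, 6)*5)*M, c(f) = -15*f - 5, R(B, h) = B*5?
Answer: -414576000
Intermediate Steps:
R(B, h) = 5*B
c(f) = -5 - 15*f
v(M) = 25*M² (v(M) = ((5*M)*5)*M = (25*M)*M = 25*M²)
J(Z) = 2*Z*(-20 + 16*Z) (J(Z) = (Z + (-5 - 15*(1 - Z)))*(Z + Z) = (Z + (-5 + (-15 + 15*Z)))*(2*Z) = (Z + (-20 + 15*Z))*(2*Z) = (-20 + 16*Z)*(2*Z) = 2*Z*(-20 + 16*Z))
-J(v(12)) = -8*25*12²*(-5 + 4*(25*12²)) = -8*25*144*(-5 + 4*(25*144)) = -8*3600*(-5 + 4*3600) = -8*3600*(-5 + 14400) = -8*3600*14395 = -1*414576000 = -414576000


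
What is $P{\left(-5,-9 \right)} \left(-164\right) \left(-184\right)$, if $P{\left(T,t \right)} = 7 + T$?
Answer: $60352$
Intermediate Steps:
$P{\left(-5,-9 \right)} \left(-164\right) \left(-184\right) = \left(7 - 5\right) \left(-164\right) \left(-184\right) = 2 \left(-164\right) \left(-184\right) = \left(-328\right) \left(-184\right) = 60352$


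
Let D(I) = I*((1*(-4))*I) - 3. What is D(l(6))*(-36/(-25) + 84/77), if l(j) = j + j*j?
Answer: -4913064/275 ≈ -17866.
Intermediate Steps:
l(j) = j + j**2
D(I) = -3 - 4*I**2 (D(I) = I*(-4*I) - 3 = -4*I**2 - 3 = -3 - 4*I**2)
D(l(6))*(-36/(-25) + 84/77) = (-3 - 4*36*(1 + 6)**2)*(-36/(-25) + 84/77) = (-3 - 4*(6*7)**2)*(-36*(-1/25) + 84*(1/77)) = (-3 - 4*42**2)*(36/25 + 12/11) = (-3 - 4*1764)*(696/275) = (-3 - 7056)*(696/275) = -7059*696/275 = -4913064/275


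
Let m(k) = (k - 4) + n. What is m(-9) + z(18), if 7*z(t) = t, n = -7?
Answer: -122/7 ≈ -17.429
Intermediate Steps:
m(k) = -11 + k (m(k) = (k - 4) - 7 = (-4 + k) - 7 = -11 + k)
z(t) = t/7
m(-9) + z(18) = (-11 - 9) + (⅐)*18 = -20 + 18/7 = -122/7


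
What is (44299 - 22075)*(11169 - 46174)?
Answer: -777951120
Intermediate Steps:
(44299 - 22075)*(11169 - 46174) = 22224*(-35005) = -777951120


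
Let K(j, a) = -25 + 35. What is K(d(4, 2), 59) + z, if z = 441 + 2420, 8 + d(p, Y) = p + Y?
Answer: 2871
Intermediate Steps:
d(p, Y) = -8 + Y + p (d(p, Y) = -8 + (p + Y) = -8 + (Y + p) = -8 + Y + p)
K(j, a) = 10
z = 2861
K(d(4, 2), 59) + z = 10 + 2861 = 2871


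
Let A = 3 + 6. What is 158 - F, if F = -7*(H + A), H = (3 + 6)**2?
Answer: 788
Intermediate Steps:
A = 9
H = 81 (H = 9**2 = 81)
F = -630 (F = -7*(81 + 9) = -7*90 = -630)
158 - F = 158 - 1*(-630) = 158 + 630 = 788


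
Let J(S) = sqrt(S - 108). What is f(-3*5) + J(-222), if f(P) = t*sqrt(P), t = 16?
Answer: I*(sqrt(330) + 16*sqrt(15)) ≈ 80.134*I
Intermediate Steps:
J(S) = sqrt(-108 + S)
f(P) = 16*sqrt(P)
f(-3*5) + J(-222) = 16*sqrt(-3*5) + sqrt(-108 - 222) = 16*sqrt(-15) + sqrt(-330) = 16*(I*sqrt(15)) + I*sqrt(330) = 16*I*sqrt(15) + I*sqrt(330) = I*sqrt(330) + 16*I*sqrt(15)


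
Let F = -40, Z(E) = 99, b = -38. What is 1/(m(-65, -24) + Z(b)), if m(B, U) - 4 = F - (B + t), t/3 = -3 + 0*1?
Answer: 1/137 ≈ 0.0072993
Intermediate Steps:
t = -9 (t = 3*(-3 + 0*1) = 3*(-3 + 0) = 3*(-3) = -9)
m(B, U) = -27 - B (m(B, U) = 4 + (-40 - (B - 9)) = 4 + (-40 - (-9 + B)) = 4 + (-40 + (9 - B)) = 4 + (-31 - B) = -27 - B)
1/(m(-65, -24) + Z(b)) = 1/((-27 - 1*(-65)) + 99) = 1/((-27 + 65) + 99) = 1/(38 + 99) = 1/137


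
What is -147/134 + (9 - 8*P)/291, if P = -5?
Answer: -36211/38994 ≈ -0.92863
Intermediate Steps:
-147/134 + (9 - 8*P)/291 = -147/134 + (9 - 8*(-5))/291 = -147*1/134 + (9 + 40)*(1/291) = -147/134 + 49*(1/291) = -147/134 + 49/291 = -36211/38994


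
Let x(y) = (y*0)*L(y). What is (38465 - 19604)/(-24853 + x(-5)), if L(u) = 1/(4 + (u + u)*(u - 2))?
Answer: -18861/24853 ≈ -0.75890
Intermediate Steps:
L(u) = 1/(4 + 2*u*(-2 + u)) (L(u) = 1/(4 + (2*u)*(-2 + u)) = 1/(4 + 2*u*(-2 + u)))
x(y) = 0 (x(y) = (y*0)*(1/(2*(2 + y**2 - 2*y))) = 0*(1/(2*(2 + y**2 - 2*y))) = 0)
(38465 - 19604)/(-24853 + x(-5)) = (38465 - 19604)/(-24853 + 0) = 18861/(-24853) = 18861*(-1/24853) = -18861/24853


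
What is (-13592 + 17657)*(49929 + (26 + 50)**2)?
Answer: 226440825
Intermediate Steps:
(-13592 + 17657)*(49929 + (26 + 50)**2) = 4065*(49929 + 76**2) = 4065*(49929 + 5776) = 4065*55705 = 226440825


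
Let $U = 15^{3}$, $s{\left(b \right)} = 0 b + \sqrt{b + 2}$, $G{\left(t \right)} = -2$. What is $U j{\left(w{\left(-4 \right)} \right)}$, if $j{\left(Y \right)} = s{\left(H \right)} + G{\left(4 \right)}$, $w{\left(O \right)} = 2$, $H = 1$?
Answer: $-6750 + 3375 \sqrt{3} \approx -904.33$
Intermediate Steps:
$s{\left(b \right)} = \sqrt{2 + b}$ ($s{\left(b \right)} = 0 + \sqrt{2 + b} = \sqrt{2 + b}$)
$j{\left(Y \right)} = -2 + \sqrt{3}$ ($j{\left(Y \right)} = \sqrt{2 + 1} - 2 = \sqrt{3} - 2 = -2 + \sqrt{3}$)
$U = 3375$
$U j{\left(w{\left(-4 \right)} \right)} = 3375 \left(-2 + \sqrt{3}\right) = -6750 + 3375 \sqrt{3}$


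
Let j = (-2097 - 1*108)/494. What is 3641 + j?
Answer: 1796449/494 ≈ 3636.5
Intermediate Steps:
j = -2205/494 (j = (-2097 - 108)*(1/494) = -2205*1/494 = -2205/494 ≈ -4.4636)
3641 + j = 3641 - 2205/494 = 1796449/494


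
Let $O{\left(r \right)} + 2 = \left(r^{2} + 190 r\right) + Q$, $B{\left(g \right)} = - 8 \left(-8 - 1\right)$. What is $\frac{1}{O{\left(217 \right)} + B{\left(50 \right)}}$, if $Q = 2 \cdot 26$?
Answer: $\frac{1}{88441} \approx 1.1307 \cdot 10^{-5}$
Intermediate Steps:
$B{\left(g \right)} = 72$ ($B{\left(g \right)} = \left(-8\right) \left(-9\right) = 72$)
$Q = 52$
$O{\left(r \right)} = 50 + r^{2} + 190 r$ ($O{\left(r \right)} = -2 + \left(\left(r^{2} + 190 r\right) + 52\right) = -2 + \left(52 + r^{2} + 190 r\right) = 50 + r^{2} + 190 r$)
$\frac{1}{O{\left(217 \right)} + B{\left(50 \right)}} = \frac{1}{\left(50 + 217^{2} + 190 \cdot 217\right) + 72} = \frac{1}{\left(50 + 47089 + 41230\right) + 72} = \frac{1}{88369 + 72} = \frac{1}{88441}$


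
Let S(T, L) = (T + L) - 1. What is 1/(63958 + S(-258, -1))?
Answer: 1/63698 ≈ 1.5699e-5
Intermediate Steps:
S(T, L) = -1 + L + T (S(T, L) = (L + T) - 1 = -1 + L + T)
1/(63958 + S(-258, -1)) = 1/(63958 + (-1 - 1 - 258)) = 1/(63958 - 260) = 1/63698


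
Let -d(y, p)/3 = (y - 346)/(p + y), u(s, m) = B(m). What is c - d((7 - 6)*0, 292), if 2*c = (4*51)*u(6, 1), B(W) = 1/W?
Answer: 14373/146 ≈ 98.445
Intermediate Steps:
u(s, m) = 1/m
d(y, p) = -3*(-346 + y)/(p + y) (d(y, p) = -3*(y - 346)/(p + y) = -3*(-346 + y)/(p + y))
c = 102 (c = ((4*51)/1)/2 = (204*1)/2 = (½)*204 = 102)
c - d((7 - 6)*0, 292) = 102 - 3*(346 - (7 - 6)*0)/(292 + (7 - 6)*0) = 102 - 3*(346 - 0)/(292 + 1*0) = 102 - 3*(346 - 1*0)/(292 + 0) = 102 - 3*(346 + 0)/292 = 102 - 3*346/292 = 102 - 1*519/146 = 102 - 519/146 = 14373/146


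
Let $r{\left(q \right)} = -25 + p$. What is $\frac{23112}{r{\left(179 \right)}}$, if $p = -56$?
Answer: $- \frac{856}{3} \approx -285.33$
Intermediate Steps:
$r{\left(q \right)} = -81$ ($r{\left(q \right)} = -25 - 56 = -81$)
$\frac{23112}{r{\left(179 \right)}} = \frac{23112}{-81} = 23112 \left(- \frac{1}{81}\right) = - \frac{856}{3}$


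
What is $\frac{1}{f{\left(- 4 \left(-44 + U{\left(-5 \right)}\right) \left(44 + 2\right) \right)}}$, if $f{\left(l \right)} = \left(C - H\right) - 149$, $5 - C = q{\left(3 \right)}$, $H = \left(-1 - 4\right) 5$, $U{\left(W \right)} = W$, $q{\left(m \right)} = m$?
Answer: $- \frac{1}{122} \approx -0.0081967$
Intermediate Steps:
$H = -25$ ($H = \left(-5\right) 5 = -25$)
$C = 2$ ($C = 5 - 3 = 2$)
$f{\left(l \right)} = -122$ ($f{\left(l \right)} = \left(2 - -25\right) - 149 = \left(2 + 25\right) - 149 = 27 - 149 = -122$)
$\frac{1}{f{\left(- 4 \left(-44 + U{\left(-5 \right)}\right) \left(44 + 2\right) \right)}} = \frac{1}{-122} = - \frac{1}{122}$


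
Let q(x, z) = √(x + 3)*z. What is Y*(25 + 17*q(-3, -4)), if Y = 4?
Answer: 100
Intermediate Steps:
q(x, z) = z*√(3 + x) (q(x, z) = √(3 + x)*z = z*√(3 + x))
Y*(25 + 17*q(-3, -4)) = 4*(25 + 17*(-4*√(3 - 3))) = 4*(25 + 17*(-4*√0)) = 4*(25 + 17*(-4*0)) = 4*(25 + 17*0) = 4*(25 + 0) = 4*25 = 100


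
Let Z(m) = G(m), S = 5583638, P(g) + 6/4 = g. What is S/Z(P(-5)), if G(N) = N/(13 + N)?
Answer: -5583638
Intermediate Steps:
P(g) = -3/2 + g
Z(m) = m/(13 + m)
S/Z(P(-5)) = 5583638/(((-3/2 - 5)/(13 + (-3/2 - 5)))) = 5583638/((-13/(2*(13 - 13/2)))) = 5583638/((-13/(2*13/2))) = 5583638/((-13/2*2/13)) = 5583638/(-1) = 5583638*(-1) = -5583638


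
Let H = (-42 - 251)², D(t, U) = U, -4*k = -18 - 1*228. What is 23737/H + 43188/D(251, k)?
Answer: 2472737625/3519809 ≈ 702.52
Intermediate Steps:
k = 123/2 (k = -(-18 - 1*228)/4 = -(-18 - 228)/4 = -¼*(-246) = 123/2 ≈ 61.500)
H = 85849 (H = (-293)² = 85849)
23737/H + 43188/D(251, k) = 23737/85849 + 43188/(123/2) = 23737*(1/85849) + 43188*(2/123) = 23737/85849 + 28792/41 = 2472737625/3519809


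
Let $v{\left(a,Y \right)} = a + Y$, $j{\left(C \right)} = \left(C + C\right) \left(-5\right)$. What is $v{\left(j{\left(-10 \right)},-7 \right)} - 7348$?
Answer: $-7255$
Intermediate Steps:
$j{\left(C \right)} = - 10 C$ ($j{\left(C \right)} = 2 C \left(-5\right) = - 10 C$)
$v{\left(a,Y \right)} = Y + a$
$v{\left(j{\left(-10 \right)},-7 \right)} - 7348 = \left(-7 - -100\right) - 7348 = \left(-7 + 100\right) - 7348 = 93 - 7348 = -7255$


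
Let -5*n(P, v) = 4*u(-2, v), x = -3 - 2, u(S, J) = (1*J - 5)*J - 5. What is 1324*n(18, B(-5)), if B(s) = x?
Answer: -47664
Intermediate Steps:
u(S, J) = -5 + J*(-5 + J) (u(S, J) = (J - 5)*J - 5 = (-5 + J)*J - 5 = J*(-5 + J) - 5 = -5 + J*(-5 + J))
x = -5
B(s) = -5
n(P, v) = 4 + 4*v - 4*v²/5 (n(P, v) = -4*(-5 + v² - 5*v)/5 = -(-20 - 20*v + 4*v²)/5 = 4 + 4*v - 4*v²/5)
1324*n(18, B(-5)) = 1324*(4 + 4*(-5) - ⅘*(-5)²) = 1324*(4 - 20 - ⅘*25) = 1324*(4 - 20 - 20) = 1324*(-36) = -47664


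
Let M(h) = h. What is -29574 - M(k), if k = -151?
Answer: -29423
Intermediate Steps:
-29574 - M(k) = -29574 - 1*(-151) = -29574 + 151 = -29423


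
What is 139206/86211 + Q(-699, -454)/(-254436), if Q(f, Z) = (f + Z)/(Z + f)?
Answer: 3935436845/2437242444 ≈ 1.6147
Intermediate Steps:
Q(f, Z) = 1 (Q(f, Z) = (Z + f)/(Z + f) = 1)
139206/86211 + Q(-699, -454)/(-254436) = 139206/86211 + 1/(-254436) = 139206*(1/86211) + 1*(-1/254436) = 46402/28737 - 1/254436 = 3935436845/2437242444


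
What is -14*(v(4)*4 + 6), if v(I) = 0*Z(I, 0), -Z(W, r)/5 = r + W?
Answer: -84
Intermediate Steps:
Z(W, r) = -5*W - 5*r (Z(W, r) = -5*(r + W) = -5*(W + r) = -5*W - 5*r)
v(I) = 0 (v(I) = 0*(-5*I - 5*0) = 0*(-5*I + 0) = 0*(-5*I) = 0)
-14*(v(4)*4 + 6) = -14*(0*4 + 6) = -14*(0 + 6) = -14*6 = -84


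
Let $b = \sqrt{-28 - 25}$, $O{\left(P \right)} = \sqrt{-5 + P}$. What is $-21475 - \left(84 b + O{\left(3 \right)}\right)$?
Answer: $-21475 - i \sqrt{2} - 84 i \sqrt{53} \approx -21475.0 - 612.94 i$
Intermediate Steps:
$b = i \sqrt{53}$ ($b = \sqrt{-53} = i \sqrt{53} \approx 7.2801 i$)
$-21475 - \left(84 b + O{\left(3 \right)}\right) = -21475 - \left(84 i \sqrt{53} + \sqrt{-5 + 3}\right) = -21475 - \left(84 i \sqrt{53} + \sqrt{-2}\right) = -21475 - \left(84 i \sqrt{53} + i \sqrt{2}\right) = -21475 - \left(i \sqrt{2} + 84 i \sqrt{53}\right) = -21475 - i \sqrt{2} - 84 i \sqrt{53}$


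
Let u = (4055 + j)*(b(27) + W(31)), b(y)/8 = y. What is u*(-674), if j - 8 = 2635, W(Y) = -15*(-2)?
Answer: -1110555192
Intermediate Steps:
W(Y) = 30
j = 2643 (j = 8 + 2635 = 2643)
b(y) = 8*y
u = 1647708 (u = (4055 + 2643)*(8*27 + 30) = 6698*(216 + 30) = 6698*246 = 1647708)
u*(-674) = 1647708*(-674) = -1110555192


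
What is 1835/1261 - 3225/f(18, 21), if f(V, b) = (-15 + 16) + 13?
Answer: -4041035/17654 ≈ -228.90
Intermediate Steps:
f(V, b) = 14 (f(V, b) = 1 + 13 = 14)
1835/1261 - 3225/f(18, 21) = 1835/1261 - 3225/14 = -4041035/17654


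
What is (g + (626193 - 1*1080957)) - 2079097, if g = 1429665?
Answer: -1104196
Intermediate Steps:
(g + (626193 - 1*1080957)) - 2079097 = (1429665 + (626193 - 1*1080957)) - 2079097 = (1429665 + (626193 - 1080957)) - 2079097 = (1429665 - 454764) - 2079097 = 974901 - 2079097 = -1104196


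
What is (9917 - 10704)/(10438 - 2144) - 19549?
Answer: -162140193/8294 ≈ -19549.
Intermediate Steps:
(9917 - 10704)/(10438 - 2144) - 19549 = -787/8294 - 19549 = -162140193/8294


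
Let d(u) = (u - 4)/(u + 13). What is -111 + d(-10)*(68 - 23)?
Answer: -321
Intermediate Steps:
d(u) = (-4 + u)/(13 + u)
-111 + d(-10)*(68 - 23) = -111 + ((-4 - 10)/(13 - 10))*(68 - 23) = -111 + (-14/3)*45 = -111 + ((⅓)*(-14))*45 = -111 - 14/3*45 = -111 - 210 = -321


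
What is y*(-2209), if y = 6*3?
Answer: -39762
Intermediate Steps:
y = 18
y*(-2209) = 18*(-2209) = -39762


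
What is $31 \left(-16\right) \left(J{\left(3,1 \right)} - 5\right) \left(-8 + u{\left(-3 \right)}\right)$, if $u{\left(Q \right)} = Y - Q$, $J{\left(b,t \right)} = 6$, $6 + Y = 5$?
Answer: $2976$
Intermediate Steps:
$Y = -1$ ($Y = -6 + 5 = -1$)
$u{\left(Q \right)} = -1 - Q$
$31 \left(-16\right) \left(J{\left(3,1 \right)} - 5\right) \left(-8 + u{\left(-3 \right)}\right) = 31 \left(-16\right) \left(6 - 5\right) \left(-8 - -2\right) = - 496 \cdot 1 \left(-8 + \left(-1 + 3\right)\right) = - 496 \cdot 1 \left(-8 + 2\right) = - 496 \cdot 1 \left(-6\right) = \left(-496\right) \left(-6\right) = 2976$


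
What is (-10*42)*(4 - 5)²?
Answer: -420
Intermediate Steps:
(-10*42)*(4 - 5)² = -420*(-1)² = -420*1 = -420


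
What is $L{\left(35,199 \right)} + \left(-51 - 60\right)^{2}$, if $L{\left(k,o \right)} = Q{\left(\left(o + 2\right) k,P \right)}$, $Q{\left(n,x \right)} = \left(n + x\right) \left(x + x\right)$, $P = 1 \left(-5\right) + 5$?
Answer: $12321$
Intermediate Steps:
$P = 0$ ($P = -5 + 5 = 0$)
$Q{\left(n,x \right)} = 2 x \left(n + x\right)$ ($Q{\left(n,x \right)} = \left(n + x\right) 2 x = 2 x \left(n + x\right)$)
$L{\left(k,o \right)} = 0$ ($L{\left(k,o \right)} = 2 \cdot 0 \left(\left(o + 2\right) k + 0\right) = 2 \cdot 0 \left(\left(2 + o\right) k + 0\right) = 2 \cdot 0 \left(k \left(2 + o\right) + 0\right) = 2 \cdot 0 k \left(2 + o\right) = 0$)
$L{\left(35,199 \right)} + \left(-51 - 60\right)^{2} = 0 + \left(-51 - 60\right)^{2} = 0 + \left(-111\right)^{2} = 0 + 12321 = 12321$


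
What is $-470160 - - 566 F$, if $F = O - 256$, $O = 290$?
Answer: $-450916$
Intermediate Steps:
$F = 34$ ($F = 290 - 256 = 34$)
$-470160 - - 566 F = -470160 - \left(-566\right) 34 = -470160 - -19244 = -470160 + 19244 = -450916$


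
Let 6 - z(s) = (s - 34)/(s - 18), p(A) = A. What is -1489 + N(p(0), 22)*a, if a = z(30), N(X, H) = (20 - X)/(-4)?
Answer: -4562/3 ≈ -1520.7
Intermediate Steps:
N(X, H) = -5 + X/4 (N(X, H) = (20 - X)*(-1/4) = -5 + X/4)
z(s) = 6 - (-34 + s)/(-18 + s) (z(s) = 6 - (s - 34)/(s - 18) = 6 - (-34 + s)/(-18 + s))
a = 19/3 (a = (-74 + 5*30)/(-18 + 30) = (-74 + 150)/12 = (1/12)*76 = 19/3 ≈ 6.3333)
-1489 + N(p(0), 22)*a = -1489 + (-5 + (1/4)*0)*(19/3) = -1489 + (-5 + 0)*(19/3) = -1489 - 5*19/3 = -1489 - 95/3 = -4562/3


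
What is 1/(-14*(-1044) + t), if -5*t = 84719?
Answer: -5/11639 ≈ -0.00042959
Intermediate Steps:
t = -84719/5 (t = -1/5*84719 = -84719/5 ≈ -16944.)
1/(-14*(-1044) + t) = 1/(-14*(-1044) - 84719/5) = 1/(14616 - 84719/5) = 1/(-11639/5) = -5/11639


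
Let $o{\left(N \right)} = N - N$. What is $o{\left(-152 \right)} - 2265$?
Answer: $-2265$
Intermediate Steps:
$o{\left(N \right)} = 0$
$o{\left(-152 \right)} - 2265 = 0 - 2265 = -2265$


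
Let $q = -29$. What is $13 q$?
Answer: $-377$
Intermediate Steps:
$13 q = 13 \left(-29\right) = -377$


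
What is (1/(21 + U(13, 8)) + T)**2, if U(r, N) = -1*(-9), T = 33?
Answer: 982081/900 ≈ 1091.2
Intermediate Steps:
U(r, N) = 9
(1/(21 + U(13, 8)) + T)**2 = (1/(21 + 9) + 33)**2 = (1/30 + 33)**2 = (991/30)**2 = 982081/900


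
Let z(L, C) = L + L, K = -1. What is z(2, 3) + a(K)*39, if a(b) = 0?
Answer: 4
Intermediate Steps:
z(L, C) = 2*L
z(2, 3) + a(K)*39 = 2*2 + 0*39 = 4 + 0 = 4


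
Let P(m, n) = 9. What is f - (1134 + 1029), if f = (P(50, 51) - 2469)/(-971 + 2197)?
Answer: -1327149/613 ≈ -2165.0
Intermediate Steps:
f = -1230/613 (f = (9 - 2469)/(-971 + 2197) = -2460/1226 = -2460*1/1226 = -1230/613 ≈ -2.0065)
f - (1134 + 1029) = -1230/613 - (1134 + 1029) = -1230/613 - 1*2163 = -1230/613 - 2163 = -1327149/613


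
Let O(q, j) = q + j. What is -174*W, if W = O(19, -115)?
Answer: 16704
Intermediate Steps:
O(q, j) = j + q
W = -96 (W = -115 + 19 = -96)
-174*W = -174*(-96) = 16704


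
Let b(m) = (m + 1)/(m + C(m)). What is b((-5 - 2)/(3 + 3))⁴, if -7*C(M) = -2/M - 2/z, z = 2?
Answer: 5764801/19356878641 ≈ 0.00029782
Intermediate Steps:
C(M) = ⅐ + 2/(7*M) (C(M) = -(-2/M - 2/2)/7 = -(-2/M - 2*½)/7 = -(-2/M - 1)/7 = -(-1 - 2/M)/7 = ⅐ + 2/(7*M))
b(m) = (1 + m)/(m + (2 + m)/(7*m)) (b(m) = (m + 1)/(m + (2 + m)/(7*m)) = (1 + m)/(m + (2 + m)/(7*m)))
b((-5 - 2)/(3 + 3))⁴ = (7*((-5 - 2)/(3 + 3))*(1 + (-5 - 2)/(3 + 3))/(2 + (-5 - 2)/(3 + 3) + 7*((-5 - 2)/(3 + 3))²))⁴ = (7*(-7/6)*(1 - 7/6)/(2 - 7/6 + 7*(-7/6)²))⁴ = (7*(-7/6)*(-⅙)/(2 - 7/6 + 7*(49/36)))⁴ = (7*(-7/6)*(-⅙)/(2 - 7/6 + 343/36))⁴ = (7*(-7/6)*(-⅙)/(373/36))⁴ = (7*(-7/6)*(36/373)*(-⅙))⁴ = (49/373)⁴ = 5764801/19356878641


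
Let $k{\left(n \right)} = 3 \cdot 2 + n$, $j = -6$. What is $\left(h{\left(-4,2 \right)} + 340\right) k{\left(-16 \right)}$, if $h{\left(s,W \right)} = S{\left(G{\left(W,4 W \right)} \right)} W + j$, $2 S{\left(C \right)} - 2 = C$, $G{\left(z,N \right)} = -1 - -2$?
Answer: $-3370$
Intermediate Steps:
$G{\left(z,N \right)} = 1$ ($G{\left(z,N \right)} = -1 + 2 = 1$)
$S{\left(C \right)} = 1 + \frac{C}{2}$
$k{\left(n \right)} = 6 + n$
$h{\left(s,W \right)} = -6 + \frac{3 W}{2}$ ($h{\left(s,W \right)} = \left(1 + \frac{1}{2} \cdot 1\right) W - 6 = \left(1 + \frac{1}{2}\right) W - 6 = \frac{3 W}{2} - 6 = -6 + \frac{3 W}{2}$)
$\left(h{\left(-4,2 \right)} + 340\right) k{\left(-16 \right)} = \left(\left(-6 + \frac{3}{2} \cdot 2\right) + 340\right) \left(6 - 16\right) = \left(\left(-6 + 3\right) + 340\right) \left(-10\right) = \left(-3 + 340\right) \left(-10\right) = 337 \left(-10\right) = -3370$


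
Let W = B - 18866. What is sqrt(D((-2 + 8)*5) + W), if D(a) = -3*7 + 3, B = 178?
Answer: I*sqrt(18706) ≈ 136.77*I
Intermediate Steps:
D(a) = -18 (D(a) = -21 + 3 = -18)
W = -18688 (W = 178 - 18866 = -18688)
sqrt(D((-2 + 8)*5) + W) = sqrt(-18 - 18688) = sqrt(-18706) = I*sqrt(18706)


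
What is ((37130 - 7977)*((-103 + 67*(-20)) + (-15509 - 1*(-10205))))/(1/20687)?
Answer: -4069035484917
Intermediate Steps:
((37130 - 7977)*((-103 + 67*(-20)) + (-15509 - 1*(-10205))))/(1/20687) = (29153*((-103 - 1340) + (-15509 + 10205)))/(1/20687) = (29153*(-1443 - 5304))*20687 = (29153*(-6747))*20687 = -196695291*20687 = -4069035484917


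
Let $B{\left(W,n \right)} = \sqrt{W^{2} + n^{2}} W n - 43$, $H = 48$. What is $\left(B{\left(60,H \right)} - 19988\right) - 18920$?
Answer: $-38951 + 34560 \sqrt{41} \approx 1.8234 \cdot 10^{5}$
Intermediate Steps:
$B{\left(W,n \right)} = -43 + W n \sqrt{W^{2} + n^{2}}$ ($B{\left(W,n \right)} = W \sqrt{W^{2} + n^{2}} n - 43 = W n \sqrt{W^{2} + n^{2}} - 43 = -43 + W n \sqrt{W^{2} + n^{2}}$)
$\left(B{\left(60,H \right)} - 19988\right) - 18920 = \left(\left(-43 + 60 \cdot 48 \sqrt{60^{2} + 48^{2}}\right) - 19988\right) - 18920 = \left(\left(-43 + 60 \cdot 48 \sqrt{3600 + 2304}\right) - 19988\right) - 18920 = \left(\left(-43 + 60 \cdot 48 \sqrt{5904}\right) - 19988\right) - 18920 = \left(\left(-43 + 60 \cdot 48 \cdot 12 \sqrt{41}\right) - 19988\right) - 18920 = \left(\left(-43 + 34560 \sqrt{41}\right) - 19988\right) - 18920 = \left(-20031 + 34560 \sqrt{41}\right) - 18920 = -38951 + 34560 \sqrt{41}$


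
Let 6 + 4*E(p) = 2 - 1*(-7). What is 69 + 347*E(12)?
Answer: 1317/4 ≈ 329.25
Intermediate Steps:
E(p) = ¾ (E(p) = -3/2 + (2 - 1*(-7))/4 = -3/2 + (2 + 7)/4 = -3/2 + (¼)*9 = -3/2 + 9/4 = ¾)
69 + 347*E(12) = 69 + 347*(¾) = 69 + 1041/4 = 1317/4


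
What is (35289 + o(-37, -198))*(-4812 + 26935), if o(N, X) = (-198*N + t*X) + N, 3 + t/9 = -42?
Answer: 2715996464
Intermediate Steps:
t = -405 (t = -27 + 9*(-42) = -27 - 378 = -405)
o(N, X) = -405*X - 197*N (o(N, X) = (-198*N - 405*X) + N = (-405*X - 198*N) + N = -405*X - 197*N)
(35289 + o(-37, -198))*(-4812 + 26935) = (35289 + (-405*(-198) - 197*(-37)))*(-4812 + 26935) = (35289 + (80190 + 7289))*22123 = (35289 + 87479)*22123 = 122768*22123 = 2715996464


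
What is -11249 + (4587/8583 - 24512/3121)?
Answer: -100509713892/8929181 ≈ -11256.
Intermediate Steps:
-11249 + (4587/8583 - 24512/3121) = -11249 + (4587*(1/8583) - 24512*1/3121) = -11249 + (1529/2861 - 24512/3121) = -11249 - 65356823/8929181 = -100509713892/8929181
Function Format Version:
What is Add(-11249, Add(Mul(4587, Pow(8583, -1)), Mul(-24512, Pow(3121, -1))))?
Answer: Rational(-100509713892, 8929181) ≈ -11256.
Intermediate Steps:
Add(-11249, Add(Mul(4587, Pow(8583, -1)), Mul(-24512, Pow(3121, -1)))) = Add(-11249, Add(Mul(4587, Rational(1, 8583)), Mul(-24512, Rational(1, 3121)))) = Add(-11249, Add(Rational(1529, 2861), Rational(-24512, 3121))) = Add(-11249, Rational(-65356823, 8929181)) = Rational(-100509713892, 8929181)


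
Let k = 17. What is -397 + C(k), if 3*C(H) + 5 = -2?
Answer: -1198/3 ≈ -399.33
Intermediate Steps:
C(H) = -7/3 (C(H) = -5/3 + (1/3)*(-2) = -5/3 - 2/3 = -7/3)
-397 + C(k) = -397 - 7/3 = -1198/3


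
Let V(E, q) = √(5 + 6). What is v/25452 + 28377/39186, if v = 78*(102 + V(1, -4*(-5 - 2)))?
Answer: 455915/439754 + 13*√11/4242 ≈ 1.0469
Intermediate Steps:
V(E, q) = √11
v = 7956 + 78*√11 (v = 78*(102 + √11) = 7956 + 78*√11 ≈ 8214.7)
v/25452 + 28377/39186 = (7956 + 78*√11)/25452 + 28377/39186 = (7956 + 78*√11)*(1/25452) + 28377*(1/39186) = (221/707 + 13*√11/4242) + 3153/4354 = 455915/439754 + 13*√11/4242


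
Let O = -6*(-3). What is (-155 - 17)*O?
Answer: -3096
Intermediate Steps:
O = 18
(-155 - 17)*O = (-155 - 17)*18 = -172*18 = -3096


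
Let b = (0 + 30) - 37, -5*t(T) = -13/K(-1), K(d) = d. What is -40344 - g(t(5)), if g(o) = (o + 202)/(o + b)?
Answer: -1935515/48 ≈ -40323.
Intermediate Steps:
t(T) = -13/5 (t(T) = -(-13)/(5*(-1)) = -(-13)*(-1)/5 = -1/5*13 = -13/5)
b = -7 (b = 30 - 37 = -7)
g(o) = (202 + o)/(-7 + o) (g(o) = (o + 202)/(o - 7) = (202 + o)/(-7 + o))
-40344 - g(t(5)) = -40344 - (202 - 13/5)/(-7 - 13/5) = -40344 - 997/((-48/5)*5) = -40344 - (-5)*997/(48*5) = -40344 - 1*(-997/48) = -40344 + 997/48 = -1935515/48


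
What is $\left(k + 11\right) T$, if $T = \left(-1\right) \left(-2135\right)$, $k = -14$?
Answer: $-6405$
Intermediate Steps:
$T = 2135$
$\left(k + 11\right) T = \left(-14 + 11\right) 2135 = \left(-3\right) 2135 = -6405$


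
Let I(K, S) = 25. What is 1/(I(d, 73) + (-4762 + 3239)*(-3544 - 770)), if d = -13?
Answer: 1/6570247 ≈ 1.5220e-7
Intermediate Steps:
1/(I(d, 73) + (-4762 + 3239)*(-3544 - 770)) = 1/(25 + (-4762 + 3239)*(-3544 - 770)) = 1/(25 - 1523*(-4314)) = 1/(25 + 6570222) = 1/6570247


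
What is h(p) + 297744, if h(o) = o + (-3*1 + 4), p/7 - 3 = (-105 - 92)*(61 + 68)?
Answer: 119875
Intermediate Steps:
p = -177870 (p = 21 + 7*((-105 - 92)*(61 + 68)) = 21 + 7*(-197*129) = 21 + 7*(-25413) = 21 - 177891 = -177870)
h(o) = 1 + o (h(o) = o + (-3 + 4) = o + 1 = 1 + o)
h(p) + 297744 = (1 - 177870) + 297744 = -177869 + 297744 = 119875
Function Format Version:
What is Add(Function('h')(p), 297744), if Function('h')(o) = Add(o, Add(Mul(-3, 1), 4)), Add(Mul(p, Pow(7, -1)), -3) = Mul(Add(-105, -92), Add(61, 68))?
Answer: 119875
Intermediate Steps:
p = -177870 (p = Add(21, Mul(7, Mul(Add(-105, -92), Add(61, 68)))) = Add(21, Mul(7, Mul(-197, 129))) = Add(21, Mul(7, -25413)) = Add(21, -177891) = -177870)
Function('h')(o) = Add(1, o) (Function('h')(o) = Add(o, Add(-3, 4)) = Add(o, 1) = Add(1, o))
Add(Function('h')(p), 297744) = Add(Add(1, -177870), 297744) = Add(-177869, 297744) = 119875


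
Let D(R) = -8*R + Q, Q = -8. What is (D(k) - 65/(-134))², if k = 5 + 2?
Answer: 72437121/17956 ≈ 4034.1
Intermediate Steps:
k = 7
D(R) = -8 - 8*R (D(R) = -8*R - 8 = -8 - 8*R)
(D(k) - 65/(-134))² = ((-8 - 8*7) - 65/(-134))² = ((-8 - 56) - 65*(-1/134))² = (-64 + 65/134)² = (-8511/134)² = 72437121/17956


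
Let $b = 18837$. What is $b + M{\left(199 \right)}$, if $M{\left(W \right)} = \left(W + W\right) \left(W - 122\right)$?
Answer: $49483$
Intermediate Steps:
$M{\left(W \right)} = 2 W \left(-122 + W\right)$
$b + M{\left(199 \right)} = 18837 + 2 \cdot 199 \left(-122 + 199\right) = 18837 + 2 \cdot 199 \cdot 77 = 18837 + 30646 = 49483$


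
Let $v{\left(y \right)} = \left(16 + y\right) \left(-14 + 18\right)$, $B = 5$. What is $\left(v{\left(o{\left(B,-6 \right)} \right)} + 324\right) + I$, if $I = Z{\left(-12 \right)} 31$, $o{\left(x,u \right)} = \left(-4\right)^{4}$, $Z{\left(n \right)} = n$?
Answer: $1040$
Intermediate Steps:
$o{\left(x,u \right)} = 256$
$v{\left(y \right)} = 64 + 4 y$ ($v{\left(y \right)} = \left(16 + y\right) 4 = 64 + 4 y$)
$I = -372$ ($I = \left(-12\right) 31 = -372$)
$\left(v{\left(o{\left(B,-6 \right)} \right)} + 324\right) + I = \left(\left(64 + 4 \cdot 256\right) + 324\right) - 372 = \left(\left(64 + 1024\right) + 324\right) - 372 = \left(1088 + 324\right) - 372 = 1412 - 372 = 1040$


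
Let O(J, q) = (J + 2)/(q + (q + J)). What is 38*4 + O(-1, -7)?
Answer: 2279/15 ≈ 151.93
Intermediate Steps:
O(J, q) = (2 + J)/(J + 2*q) (O(J, q) = (2 + J)/(q + (J + q)) = (2 + J)/(J + 2*q))
38*4 + O(-1, -7) = 38*4 + (2 - 1)/(-1 + 2*(-7)) = 152 + 1/(-1 - 14) = 152 + 1/(-15) = 152 - 1/15*1 = 152 - 1/15 = 2279/15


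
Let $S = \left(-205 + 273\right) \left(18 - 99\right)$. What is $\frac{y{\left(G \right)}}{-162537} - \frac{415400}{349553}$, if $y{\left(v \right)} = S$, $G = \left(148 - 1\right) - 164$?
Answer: $- \frac{1286128076}{1114025411} \approx -1.1545$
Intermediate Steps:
$S = -5508$ ($S = 68 \left(-81\right) = -5508$)
$G = -17$ ($G = \left(148 - 1\right) - 164 = 147 - 164 = -17$)
$y{\left(v \right)} = -5508$
$\frac{y{\left(G \right)}}{-162537} - \frac{415400}{349553} = - \frac{5508}{-162537} - \frac{415400}{349553} = \left(-5508\right) \left(- \frac{1}{162537}\right) - \frac{415400}{349553} = \frac{108}{3187} - \frac{415400}{349553} = - \frac{1286128076}{1114025411}$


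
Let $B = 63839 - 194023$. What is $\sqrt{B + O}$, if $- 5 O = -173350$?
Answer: $i \sqrt{95514} \approx 309.05 i$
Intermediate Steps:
$O = 34670$ ($O = \left(- \frac{1}{5}\right) \left(-173350\right) = 34670$)
$B = -130184$
$\sqrt{B + O} = \sqrt{-130184 + 34670} = \sqrt{-95514} = i \sqrt{95514}$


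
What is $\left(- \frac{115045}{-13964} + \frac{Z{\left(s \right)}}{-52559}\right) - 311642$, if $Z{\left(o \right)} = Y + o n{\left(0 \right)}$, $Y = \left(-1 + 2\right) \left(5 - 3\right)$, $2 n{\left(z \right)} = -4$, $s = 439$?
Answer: $- \frac{228718562101773}{733933876} \approx -3.1163 \cdot 10^{5}$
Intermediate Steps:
$n{\left(z \right)} = -2$ ($n{\left(z \right)} = \frac{1}{2} \left(-4\right) = -2$)
$Y = 2$ ($Y = 1 \cdot 2 = 2$)
$Z{\left(o \right)} = 2 - 2 o$ ($Z{\left(o \right)} = 2 + o \left(-2\right) = 2 - 2 o$)
$\left(- \frac{115045}{-13964} + \frac{Z{\left(s \right)}}{-52559}\right) - 311642 = \left(- \frac{115045}{-13964} + \frac{2 - 878}{-52559}\right) - 311642 = \left(\left(-115045\right) \left(- \frac{1}{13964}\right) + \left(2 - 878\right) \left(- \frac{1}{52559}\right)\right) - 311642 = \left(\frac{115045}{13964} - - \frac{876}{52559}\right) - 311642 = \left(\frac{115045}{13964} + \frac{876}{52559}\right) - 311642 = \frac{6058882619}{733933876} - 311642 = - \frac{228718562101773}{733933876}$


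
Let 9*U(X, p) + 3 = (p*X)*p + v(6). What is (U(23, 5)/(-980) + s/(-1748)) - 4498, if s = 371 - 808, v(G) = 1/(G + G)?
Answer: -95209745/21168 ≈ -4497.8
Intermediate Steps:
v(G) = 1/(2*G)
s = -437
U(X, p) = -35/108 + X*p**2/9 (U(X, p) = -1/3 + ((p*X)*p + (1/2)/6)/9 = -1/3 + ((X*p)*p + (1/2)*(1/6))/9 = -1/3 + (X*p**2 + 1/12)/9 = -1/3 + (1/12 + X*p**2)/9 = -1/3 + (1/108 + X*p**2/9) = -35/108 + X*p**2/9)
(U(23, 5)/(-980) + s/(-1748)) - 4498 = ((-35/108 + (1/9)*23*5**2)/(-980) - 437/(-1748)) - 4498 = ((-35/108 + (1/9)*23*25)*(-1/980) - 437*(-1/1748)) - 4498 = ((-35/108 + 575/9)*(-1/980) + 1/4) - 4498 = ((6865/108)*(-1/980) + 1/4) - 4498 = (-1373/21168 + 1/4) - 4498 = 3919/21168 - 4498 = -95209745/21168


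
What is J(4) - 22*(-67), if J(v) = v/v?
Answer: 1475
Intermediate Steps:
J(v) = 1
J(4) - 22*(-67) = 1 - 22*(-67) = 1 + 1474 = 1475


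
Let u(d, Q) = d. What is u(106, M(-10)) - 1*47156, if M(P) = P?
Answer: -47050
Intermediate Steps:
u(106, M(-10)) - 1*47156 = 106 - 1*47156 = 106 - 47156 = -47050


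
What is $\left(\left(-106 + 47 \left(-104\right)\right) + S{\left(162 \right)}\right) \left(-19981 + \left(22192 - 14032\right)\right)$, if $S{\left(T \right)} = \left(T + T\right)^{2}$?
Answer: $-1181887222$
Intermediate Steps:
$S{\left(T \right)} = 4 T^{2}$ ($S{\left(T \right)} = \left(2 T\right)^{2} = 4 T^{2}$)
$\left(\left(-106 + 47 \left(-104\right)\right) + S{\left(162 \right)}\right) \left(-19981 + \left(22192 - 14032\right)\right) = \left(\left(-106 + 47 \left(-104\right)\right) + 4 \cdot 162^{2}\right) \left(-19981 + \left(22192 - 14032\right)\right) = \left(\left(-106 - 4888\right) + 4 \cdot 26244\right) \left(-19981 + \left(22192 - 14032\right)\right) = \left(-4994 + 104976\right) \left(-19981 + 8160\right) = 99982 \left(-11821\right) = -1181887222$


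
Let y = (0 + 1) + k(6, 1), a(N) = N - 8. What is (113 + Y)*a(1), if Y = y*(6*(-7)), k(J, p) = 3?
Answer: 385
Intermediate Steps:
a(N) = -8 + N
y = 4 (y = (0 + 1) + 3 = 1 + 3 = 4)
Y = -168 (Y = 4*(6*(-7)) = 4*(-42) = -168)
(113 + Y)*a(1) = (113 - 168)*(-8 + 1) = -55*(-7) = 385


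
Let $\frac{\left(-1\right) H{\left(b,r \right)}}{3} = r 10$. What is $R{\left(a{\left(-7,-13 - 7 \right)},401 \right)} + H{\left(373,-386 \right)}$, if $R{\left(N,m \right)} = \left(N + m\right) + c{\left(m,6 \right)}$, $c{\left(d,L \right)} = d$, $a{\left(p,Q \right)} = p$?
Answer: $12375$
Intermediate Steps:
$H{\left(b,r \right)} = - 30 r$ ($H{\left(b,r \right)} = - 3 r 10 = - 3 \cdot 10 r = - 30 r$)
$R{\left(N,m \right)} = N + 2 m$ ($R{\left(N,m \right)} = \left(N + m\right) + m = N + 2 m$)
$R{\left(a{\left(-7,-13 - 7 \right)},401 \right)} + H{\left(373,-386 \right)} = \left(-7 + 2 \cdot 401\right) - -11580 = \left(-7 + 802\right) + 11580 = 795 + 11580 = 12375$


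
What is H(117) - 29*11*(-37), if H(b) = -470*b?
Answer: -43187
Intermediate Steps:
H(117) - 29*11*(-37) = -470*117 - 29*11*(-37) = -54990 - 319*(-37) = -54990 + 11803 = -43187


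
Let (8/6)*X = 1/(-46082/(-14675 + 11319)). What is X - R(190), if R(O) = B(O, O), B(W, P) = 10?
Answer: -458303/46082 ≈ -9.9454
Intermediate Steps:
R(O) = 10
X = 2517/46082 (X = 3/(4*((-46082/(-14675 + 11319)))) = 3/(4*((-46082/(-3356)))) = 3/(4*((-46082*(-1/3356)))) = 3/(4*(23041/1678)) = (¾)*(1678/23041) = 2517/46082 ≈ 0.054620)
X - R(190) = 2517/46082 - 1*10 = 2517/46082 - 10 = -458303/46082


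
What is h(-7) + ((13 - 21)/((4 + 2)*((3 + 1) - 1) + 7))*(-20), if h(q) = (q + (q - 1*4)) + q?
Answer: -93/5 ≈ -18.600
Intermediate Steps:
h(q) = -4 + 3*q (h(q) = (q + (q - 4)) + q = (q + (-4 + q)) + q = (-4 + 2*q) + q = -4 + 3*q)
h(-7) + ((13 - 21)/((4 + 2)*((3 + 1) - 1) + 7))*(-20) = (-4 + 3*(-7)) + ((13 - 21)/((4 + 2)*((3 + 1) - 1) + 7))*(-20) = (-4 - 21) - 8/(6*(4 - 1) + 7)*(-20) = -25 - 8/(6*3 + 7)*(-20) = -25 - 8/(18 + 7)*(-20) = -25 - 8/25*(-20) = -25 + 32/5 = -93/5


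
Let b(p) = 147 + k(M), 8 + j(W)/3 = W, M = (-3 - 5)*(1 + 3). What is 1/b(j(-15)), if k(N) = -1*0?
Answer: 1/147 ≈ 0.0068027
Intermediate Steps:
M = -32 (M = -8*4 = -32)
j(W) = -24 + 3*W
k(N) = 0
b(p) = 147 (b(p) = 147 + 0 = 147)
1/b(j(-15)) = 1/147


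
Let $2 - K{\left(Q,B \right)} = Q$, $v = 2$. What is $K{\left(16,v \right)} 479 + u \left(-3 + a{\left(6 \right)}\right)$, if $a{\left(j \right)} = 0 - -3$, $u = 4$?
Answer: $-6706$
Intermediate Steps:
$K{\left(Q,B \right)} = 2 - Q$
$a{\left(j \right)} = 3$ ($a{\left(j \right)} = 0 + 3 = 3$)
$K{\left(16,v \right)} 479 + u \left(-3 + a{\left(6 \right)}\right) = \left(2 - 16\right) 479 + 4 \left(-3 + 3\right) = \left(2 - 16\right) 479 + 4 \cdot 0 = \left(-14\right) 479 + 0 = -6706 + 0 = -6706$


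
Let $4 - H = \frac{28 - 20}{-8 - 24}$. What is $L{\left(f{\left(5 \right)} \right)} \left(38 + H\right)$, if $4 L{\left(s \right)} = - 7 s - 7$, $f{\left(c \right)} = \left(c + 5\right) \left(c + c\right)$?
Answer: $- \frac{119483}{16} \approx -7467.7$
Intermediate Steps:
$f{\left(c \right)} = 2 c \left(5 + c\right)$ ($f{\left(c \right)} = \left(5 + c\right) 2 c = 2 c \left(5 + c\right)$)
$H = \frac{17}{4}$ ($H = 4 - \frac{28 - 20}{-8 - 24} = 4 - \frac{8}{-32} = 4 - 8 \left(- \frac{1}{32}\right) = 4 - - \frac{1}{4} = 4 + \frac{1}{4} = \frac{17}{4} \approx 4.25$)
$L{\left(s \right)} = - \frac{7}{4} - \frac{7 s}{4}$ ($L{\left(s \right)} = \frac{- 7 s - 7}{4} = \frac{-7 - 7 s}{4} = - \frac{7}{4} - \frac{7 s}{4}$)
$L{\left(f{\left(5 \right)} \right)} \left(38 + H\right) = \left(- \frac{7}{4} - \frac{7 \cdot 2 \cdot 5 \left(5 + 5\right)}{4}\right) \left(38 + \frac{17}{4}\right) = \left(- \frac{7}{4} - \frac{7 \cdot 2 \cdot 5 \cdot 10}{4}\right) \frac{169}{4} = \left(- \frac{7}{4} - 175\right) \frac{169}{4} = \left(- \frac{707}{4}\right) \frac{169}{4} = - \frac{119483}{16}$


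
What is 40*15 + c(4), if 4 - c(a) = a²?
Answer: 588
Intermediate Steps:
c(a) = 4 - a²
40*15 + c(4) = 40*15 + (4 - 1*4²) = 600 + (4 - 1*16) = 600 + (4 - 16) = 600 - 12 = 588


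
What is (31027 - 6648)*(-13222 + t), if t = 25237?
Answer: 292913685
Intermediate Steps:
(31027 - 6648)*(-13222 + t) = (31027 - 6648)*(-13222 + 25237) = 24379*12015 = 292913685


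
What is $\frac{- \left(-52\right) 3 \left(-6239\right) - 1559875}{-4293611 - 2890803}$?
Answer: $\frac{2533159}{7184414} \approx 0.35259$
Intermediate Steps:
$\frac{- \left(-52\right) 3 \left(-6239\right) - 1559875}{-4293611 - 2890803} = \frac{- \left(-156\right) \left(-6239\right) - 1559875}{-7184414} = \left(\left(-1\right) 973284 - 1559875\right) \left(- \frac{1}{7184414}\right) = \left(-973284 - 1559875\right) \left(- \frac{1}{7184414}\right) = \left(-2533159\right) \left(- \frac{1}{7184414}\right) = \frac{2533159}{7184414}$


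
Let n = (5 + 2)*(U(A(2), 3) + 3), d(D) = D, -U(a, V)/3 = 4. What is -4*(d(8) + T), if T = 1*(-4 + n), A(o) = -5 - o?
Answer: 236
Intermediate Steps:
U(a, V) = -12 (U(a, V) = -3*4 = -12)
n = -63 (n = (5 + 2)*(-12 + 3) = 7*(-9) = -63)
T = -67 (T = 1*(-4 - 63) = 1*(-67) = -67)
-4*(d(8) + T) = -4*(8 - 67) = -4*(-59) = 236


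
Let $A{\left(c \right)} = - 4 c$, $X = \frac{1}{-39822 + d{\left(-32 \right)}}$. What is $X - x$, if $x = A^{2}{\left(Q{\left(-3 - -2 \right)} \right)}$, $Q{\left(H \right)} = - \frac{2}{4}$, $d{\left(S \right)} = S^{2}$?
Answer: $- \frac{155193}{38798} \approx -4.0$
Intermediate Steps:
$Q{\left(H \right)} = - \frac{1}{2}$ ($Q{\left(H \right)} = \left(-2\right) \frac{1}{4} = - \frac{1}{2}$)
$X = - \frac{1}{38798}$ ($X = \frac{1}{-39822 + \left(-32\right)^{2}} = \frac{1}{-39822 + 1024} = \frac{1}{-38798} = - \frac{1}{38798} \approx -2.5775 \cdot 10^{-5}$)
$x = 4$ ($x = \left(\left(-4\right) \left(- \frac{1}{2}\right)\right)^{2} = 2^{2} = 4$)
$X - x = - \frac{1}{38798} - 4 = - \frac{155193}{38798}$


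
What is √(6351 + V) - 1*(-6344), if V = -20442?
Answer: 6344 + I*√14091 ≈ 6344.0 + 118.71*I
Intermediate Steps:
√(6351 + V) - 1*(-6344) = √(6351 - 20442) - 1*(-6344) = √(-14091) + 6344 = I*√14091 + 6344 = 6344 + I*√14091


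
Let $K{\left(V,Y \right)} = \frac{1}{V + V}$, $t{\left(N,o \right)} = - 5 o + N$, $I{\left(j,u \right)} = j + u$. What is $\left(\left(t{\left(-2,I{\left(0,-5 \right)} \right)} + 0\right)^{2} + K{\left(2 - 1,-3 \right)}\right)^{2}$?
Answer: $\frac{1121481}{4} \approx 2.8037 \cdot 10^{5}$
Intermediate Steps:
$t{\left(N,o \right)} = N - 5 o$
$K{\left(V,Y \right)} = \frac{1}{2 V}$
$\left(\left(t{\left(-2,I{\left(0,-5 \right)} \right)} + 0\right)^{2} + K{\left(2 - 1,-3 \right)}\right)^{2} = \left(\left(\left(-2 - 5 \left(0 - 5\right)\right) + 0\right)^{2} + \frac{1}{2 \left(2 - 1\right)}\right)^{2} = \left(\left(\left(-2 - -25\right) + 0\right)^{2} + \frac{1}{2 \cdot 1}\right)^{2} = \left(\left(\left(-2 + 25\right) + 0\right)^{2} + \frac{1}{2} \cdot 1\right)^{2} = \left(\left(23 + 0\right)^{2} + \frac{1}{2}\right)^{2} = \left(23^{2} + \frac{1}{2}\right)^{2} = \left(529 + \frac{1}{2}\right)^{2} = \left(\frac{1059}{2}\right)^{2} = \frac{1121481}{4}$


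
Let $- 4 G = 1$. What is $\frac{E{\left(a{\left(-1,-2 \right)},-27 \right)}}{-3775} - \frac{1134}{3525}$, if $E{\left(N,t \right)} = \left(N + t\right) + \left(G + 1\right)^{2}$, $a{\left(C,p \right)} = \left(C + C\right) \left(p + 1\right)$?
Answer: $- \frac{894871}{2838800} \approx -0.31523$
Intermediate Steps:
$G = - \frac{1}{4}$ ($G = \left(- \frac{1}{4}\right) 1 = - \frac{1}{4} \approx -0.25$)
$a{\left(C,p \right)} = 2 C \left(1 + p\right)$
$E{\left(N,t \right)} = \frac{9}{16} + N + t$ ($E{\left(N,t \right)} = \left(N + t\right) + \left(- \frac{1}{4} + 1\right)^{2} = \left(N + t\right) + \left(\frac{3}{4}\right)^{2} = \left(N + t\right) + \frac{9}{16} = \frac{9}{16} + N + t$)
$\frac{E{\left(a{\left(-1,-2 \right)},-27 \right)}}{-3775} - \frac{1134}{3525} = \frac{\frac{9}{16} + 2 \left(-1\right) \left(1 - 2\right) - 27}{-3775} - \frac{1134}{3525} = \left(\frac{9}{16} + 2 \left(-1\right) \left(-1\right) - 27\right) \left(- \frac{1}{3775}\right) - \frac{378}{1175} = \left(\frac{9}{16} + 2 - 27\right) \left(- \frac{1}{3775}\right) - \frac{378}{1175} = \left(- \frac{391}{16}\right) \left(- \frac{1}{3775}\right) - \frac{378}{1175} = \frac{391}{60400} - \frac{378}{1175} = - \frac{894871}{2838800}$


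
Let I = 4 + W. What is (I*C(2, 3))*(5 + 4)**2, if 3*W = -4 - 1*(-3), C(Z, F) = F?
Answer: 891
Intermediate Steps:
W = -1/3 (W = (-4 - 1*(-3))/3 = (-4 + 3)/3 = (1/3)*(-1) = -1/3 ≈ -0.33333)
I = 11/3 (I = 4 - 1/3 = 11/3 ≈ 3.6667)
(I*C(2, 3))*(5 + 4)**2 = ((11/3)*3)*(5 + 4)**2 = 11*9**2 = 11*81 = 891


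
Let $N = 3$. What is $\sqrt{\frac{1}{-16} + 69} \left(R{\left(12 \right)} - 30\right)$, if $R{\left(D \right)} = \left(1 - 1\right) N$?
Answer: $- \frac{15 \sqrt{1103}}{2} \approx -249.09$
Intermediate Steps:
$R{\left(D \right)} = 0$ ($R{\left(D \right)} = \left(1 - 1\right) 3 = 0 \cdot 3 = 0$)
$\sqrt{\frac{1}{-16} + 69} \left(R{\left(12 \right)} - 30\right) = \sqrt{\frac{1}{-16} + 69} \left(0 - 30\right) = \sqrt{- \frac{1}{16} + 69} \left(-30\right) = \sqrt{\frac{1103}{16}} \left(-30\right) = \frac{\sqrt{1103}}{4} \left(-30\right) = - \frac{15 \sqrt{1103}}{2}$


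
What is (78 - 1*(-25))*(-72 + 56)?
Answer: -1648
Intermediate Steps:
(78 - 1*(-25))*(-72 + 56) = (78 + 25)*(-16) = 103*(-16) = -1648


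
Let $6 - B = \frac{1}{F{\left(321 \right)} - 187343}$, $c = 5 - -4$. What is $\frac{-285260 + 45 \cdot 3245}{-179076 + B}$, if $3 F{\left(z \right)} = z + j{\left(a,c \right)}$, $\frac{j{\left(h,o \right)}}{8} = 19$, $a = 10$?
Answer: $\frac{78188249660}{100557832917} \approx 0.77754$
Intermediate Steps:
$c = 9$ ($c = 5 + 4 = 9$)
$j{\left(h,o \right)} = 152$ ($j{\left(h,o \right)} = 8 \cdot 19 = 152$)
$F{\left(z \right)} = \frac{152}{3} + \frac{z}{3}$ ($F{\left(z \right)} = \frac{z + 152}{3} = \frac{152 + z}{3} = \frac{152}{3} + \frac{z}{3}$)
$B = \frac{3369339}{561556}$ ($B = 6 - \frac{1}{\left(\frac{152}{3} + \frac{1}{3} \cdot 321\right) - 187343} = 6 - \frac{1}{\left(\frac{152}{3} + 107\right) - 187343} = 6 - \frac{1}{\frac{473}{3} - 187343} = 6 - \frac{1}{- \frac{561556}{3}} = 6 - - \frac{3}{561556} = 6 + \frac{3}{561556} = \frac{3369339}{561556} \approx 6.0$)
$\frac{-285260 + 45 \cdot 3245}{-179076 + B} = \frac{-285260 + 45 \cdot 3245}{-179076 + \frac{3369339}{561556}} = \frac{-285260 + 146025}{- \frac{100557832917}{561556}} = \left(-139235\right) \left(- \frac{561556}{100557832917}\right) = \frac{78188249660}{100557832917}$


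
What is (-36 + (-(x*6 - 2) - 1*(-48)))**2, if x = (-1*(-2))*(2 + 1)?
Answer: 484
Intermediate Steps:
x = 6 (x = 2*3 = 6)
(-36 + (-(x*6 - 2) - 1*(-48)))**2 = (-36 + (-(6*6 - 2) - 1*(-48)))**2 = (-36 + (-(36 - 2) + 48))**2 = (-36 + (-1*34 + 48))**2 = (-36 + (-34 + 48))**2 = (-36 + 14)**2 = (-22)**2 = 484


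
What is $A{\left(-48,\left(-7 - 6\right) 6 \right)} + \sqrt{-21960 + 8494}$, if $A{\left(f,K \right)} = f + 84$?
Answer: $36 + i \sqrt{13466} \approx 36.0 + 116.04 i$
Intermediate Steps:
$A{\left(f,K \right)} = 84 + f$
$A{\left(-48,\left(-7 - 6\right) 6 \right)} + \sqrt{-21960 + 8494} = \left(84 - 48\right) + \sqrt{-21960 + 8494} = 36 + \sqrt{-13466} = 36 + i \sqrt{13466}$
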